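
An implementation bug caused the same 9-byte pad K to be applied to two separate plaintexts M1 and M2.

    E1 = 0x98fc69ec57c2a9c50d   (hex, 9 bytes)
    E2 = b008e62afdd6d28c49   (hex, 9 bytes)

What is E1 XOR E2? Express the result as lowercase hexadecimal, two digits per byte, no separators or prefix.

E1 ⊕ E2 = (M1 ⊕ K) ⊕ (M2 ⊕ K) = M1 ⊕ M2 — the shared key cancels under XOR.
byte 0: 98 ⊕ b0 = 28
byte 1: fc ⊕ 08 = f4
byte 2: 69 ⊕ e6 = 8f
byte 3: ec ⊕ 2a = c6
byte 4: 57 ⊕ fd = aa
byte 5: c2 ⊕ d6 = 14
byte 6: a9 ⊕ d2 = 7b
byte 7: c5 ⊕ 8c = 49
byte 8: 0d ⊕ 49 = 44

28f48fc6aa147b4944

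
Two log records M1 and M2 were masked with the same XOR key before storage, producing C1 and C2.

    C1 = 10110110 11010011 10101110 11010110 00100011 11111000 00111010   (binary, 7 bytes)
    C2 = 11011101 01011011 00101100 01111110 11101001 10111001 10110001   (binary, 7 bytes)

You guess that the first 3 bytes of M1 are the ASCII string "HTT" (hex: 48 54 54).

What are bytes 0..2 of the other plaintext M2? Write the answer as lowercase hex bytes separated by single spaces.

First, C1 ⊕ C2 = (M1 ⊕ K) ⊕ (M2 ⊕ K) = M1 ⊕ M2, so the key drops out. Then M2 = (M1 ⊕ M2) ⊕ M1 over the first 3 bytes.
byte 0: (b6 xor dd) xor 48 = 6b xor 48 = 23
byte 1: (d3 xor 5b) xor 54 = 88 xor 54 = dc
byte 2: (ae xor 2c) xor 54 = 82 xor 54 = d6

23 dc d6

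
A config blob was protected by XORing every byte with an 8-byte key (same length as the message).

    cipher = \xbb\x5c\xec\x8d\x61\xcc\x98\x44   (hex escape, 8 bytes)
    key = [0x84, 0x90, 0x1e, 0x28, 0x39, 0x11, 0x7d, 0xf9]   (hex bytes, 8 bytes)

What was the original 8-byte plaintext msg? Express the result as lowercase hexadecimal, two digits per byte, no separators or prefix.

3fccf2a558dde5bd

byte 0: 187 XOR 132 =  63
byte 1:  92 XOR 144 = 204
byte 2: 236 XOR  30 = 242
byte 3: 141 XOR  40 = 165
byte 4:  97 XOR  57 =  88
byte 5: 204 XOR  17 = 221
byte 6: 152 XOR 125 = 229
byte 7:  68 XOR 249 = 189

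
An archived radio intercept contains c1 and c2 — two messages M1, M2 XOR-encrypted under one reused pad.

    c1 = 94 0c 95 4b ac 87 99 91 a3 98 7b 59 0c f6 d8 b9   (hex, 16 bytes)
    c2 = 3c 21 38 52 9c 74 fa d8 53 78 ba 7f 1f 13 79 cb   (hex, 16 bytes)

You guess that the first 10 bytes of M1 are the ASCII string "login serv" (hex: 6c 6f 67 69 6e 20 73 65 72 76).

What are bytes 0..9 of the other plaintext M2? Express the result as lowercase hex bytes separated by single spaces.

c4 42 ca 70 5e d3 10 2c 82 96

First, c1 ⊕ c2 = (M1 ⊕ K) ⊕ (M2 ⊕ K) = M1 ⊕ M2, so the key drops out. Then M2 = (M1 ⊕ M2) ⊕ M1 over the first 10 bytes.
byte 0: (94 XOR 3c) XOR 6c = a8 XOR 6c = c4
byte 1: (0c XOR 21) XOR 6f = 2d XOR 6f = 42
byte 2: (95 XOR 38) XOR 67 = ad XOR 67 = ca
byte 3: (4b XOR 52) XOR 69 = 19 XOR 69 = 70
byte 4: (ac XOR 9c) XOR 6e = 30 XOR 6e = 5e
byte 5: (87 XOR 74) XOR 20 = f3 XOR 20 = d3
byte 6: (99 XOR fa) XOR 73 = 63 XOR 73 = 10
byte 7: (91 XOR d8) XOR 65 = 49 XOR 65 = 2c
byte 8: (a3 XOR 53) XOR 72 = f0 XOR 72 = 82
byte 9: (98 XOR 78) XOR 76 = e0 XOR 76 = 96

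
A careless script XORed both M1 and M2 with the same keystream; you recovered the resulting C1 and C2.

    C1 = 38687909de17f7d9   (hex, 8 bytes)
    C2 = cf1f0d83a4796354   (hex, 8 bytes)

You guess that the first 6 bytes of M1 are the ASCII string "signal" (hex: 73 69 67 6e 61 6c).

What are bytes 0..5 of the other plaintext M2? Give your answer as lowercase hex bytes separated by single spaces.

First, C1 ⊕ C2 = (M1 ⊕ K) ⊕ (M2 ⊕ K) = M1 ⊕ M2, so the key drops out. Then M2 = (M1 ⊕ M2) ⊕ M1 over the first 6 bytes.
byte 0: (38 ⊕ cf) ⊕ 73 = f7 ⊕ 73 = 84
byte 1: (68 ⊕ 1f) ⊕ 69 = 77 ⊕ 69 = 1e
byte 2: (79 ⊕ 0d) ⊕ 67 = 74 ⊕ 67 = 13
byte 3: (09 ⊕ 83) ⊕ 6e = 8a ⊕ 6e = e4
byte 4: (de ⊕ a4) ⊕ 61 = 7a ⊕ 61 = 1b
byte 5: (17 ⊕ 79) ⊕ 6c = 6e ⊕ 6c = 02

84 1e 13 e4 1b 02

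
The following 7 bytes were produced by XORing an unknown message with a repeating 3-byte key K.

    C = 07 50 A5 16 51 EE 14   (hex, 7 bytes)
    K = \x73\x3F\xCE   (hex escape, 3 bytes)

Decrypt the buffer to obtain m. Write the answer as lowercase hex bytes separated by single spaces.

The 3-byte key repeats, so the effective keystream is 73 3f ce 73 3f ce 73.
byte 0: 07 xor 73 = 74
byte 1: 50 xor 3f = 6f
byte 2: a5 xor ce = 6b
byte 3: 16 xor 73 = 65
byte 4: 51 xor 3f = 6e
byte 5: ee xor ce = 20
byte 6: 14 xor 73 = 67

74 6f 6b 65 6e 20 67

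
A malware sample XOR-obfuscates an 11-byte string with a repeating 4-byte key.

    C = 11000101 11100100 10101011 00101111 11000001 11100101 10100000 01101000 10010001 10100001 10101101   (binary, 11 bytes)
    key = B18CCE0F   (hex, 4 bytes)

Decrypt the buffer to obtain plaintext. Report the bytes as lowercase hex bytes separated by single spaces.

The 4-byte key repeats, so the effective keystream is b1 8c ce 0f b1 8c ce 0f b1 8c ce.
byte 0: c5 ^ b1 = 74
byte 1: e4 ^ 8c = 68
byte 2: ab ^ ce = 65
byte 3: 2f ^ 0f = 20
byte 4: c1 ^ b1 = 70
byte 5: e5 ^ 8c = 69
byte 6: a0 ^ ce = 6e
byte 7: 68 ^ 0f = 67
byte 8: 91 ^ b1 = 20
byte 9: a1 ^ 8c = 2d
byte 10: ad ^ ce = 63

74 68 65 20 70 69 6e 67 20 2d 63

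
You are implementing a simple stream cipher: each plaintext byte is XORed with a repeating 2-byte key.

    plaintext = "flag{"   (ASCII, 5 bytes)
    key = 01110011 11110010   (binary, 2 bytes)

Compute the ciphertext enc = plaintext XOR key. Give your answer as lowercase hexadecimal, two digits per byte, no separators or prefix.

The 2-byte key repeats, so the effective keystream is 73 f2 73 f2 73.
byte 0: 66 XOR 73 = 15
byte 1: 6c XOR f2 = 9e
byte 2: 61 XOR 73 = 12
byte 3: 67 XOR f2 = 95
byte 4: 7b XOR 73 = 08

159e129508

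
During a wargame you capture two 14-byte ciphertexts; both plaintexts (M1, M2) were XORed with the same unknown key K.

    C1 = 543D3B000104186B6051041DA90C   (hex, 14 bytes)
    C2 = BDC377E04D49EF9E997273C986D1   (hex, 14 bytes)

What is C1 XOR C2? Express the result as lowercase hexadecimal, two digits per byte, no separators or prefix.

e9fe4ce04c4df7f5f92377d42fdd

C1 ⊕ C2 = (M1 ⊕ K) ⊕ (M2 ⊕ K) = M1 ⊕ M2 — the shared key cancels under XOR.
byte 0: 54 XOR bd = e9
byte 1: 3d XOR c3 = fe
byte 2: 3b XOR 77 = 4c
byte 3: 00 XOR e0 = e0
byte 4: 01 XOR 4d = 4c
byte 5: 04 XOR 49 = 4d
byte 6: 18 XOR ef = f7
byte 7: 6b XOR 9e = f5
byte 8: 60 XOR 99 = f9
byte 9: 51 XOR 72 = 23
byte 10: 04 XOR 73 = 77
byte 11: 1d XOR c9 = d4
byte 12: a9 XOR 86 = 2f
byte 13: 0c XOR d1 = dd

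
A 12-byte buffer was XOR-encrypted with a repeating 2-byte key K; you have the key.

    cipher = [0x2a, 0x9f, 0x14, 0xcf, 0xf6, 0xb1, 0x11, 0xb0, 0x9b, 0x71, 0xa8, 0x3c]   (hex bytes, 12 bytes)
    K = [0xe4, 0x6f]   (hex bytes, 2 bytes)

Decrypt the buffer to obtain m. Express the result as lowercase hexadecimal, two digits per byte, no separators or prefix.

cef0f0a012def5df7f1e4c53

The 2-byte key repeats, so the effective keystream is e4 6f e4 6f e4 6f e4 6f e4 6f e4 6f.
byte 0: 2a ^ e4 = ce
byte 1: 9f ^ 6f = f0
byte 2: 14 ^ e4 = f0
byte 3: cf ^ 6f = a0
byte 4: f6 ^ e4 = 12
byte 5: b1 ^ 6f = de
byte 6: 11 ^ e4 = f5
byte 7: b0 ^ 6f = df
byte 8: 9b ^ e4 = 7f
byte 9: 71 ^ 6f = 1e
byte 10: a8 ^ e4 = 4c
byte 11: 3c ^ 6f = 53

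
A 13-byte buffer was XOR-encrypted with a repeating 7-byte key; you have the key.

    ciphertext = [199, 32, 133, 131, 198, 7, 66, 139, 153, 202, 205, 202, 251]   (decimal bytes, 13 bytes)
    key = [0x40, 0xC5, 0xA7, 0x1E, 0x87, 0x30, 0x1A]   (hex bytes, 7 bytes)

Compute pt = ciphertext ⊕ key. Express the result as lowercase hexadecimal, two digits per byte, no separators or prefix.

The 7-byte key repeats, so the effective keystream is 40 c5 a7 1e 87 30 1a 40 c5 a7 1e 87 30.
byte 0: 199 xor  64 = 135
byte 1:  32 xor 197 = 229
byte 2: 133 xor 167 =  34
byte 3: 131 xor  30 = 157
byte 4: 198 xor 135 =  65
byte 5:   7 xor  48 =  55
byte 6:  66 xor  26 =  88
byte 7: 139 xor  64 = 203
byte 8: 153 xor 197 =  92
byte 9: 202 xor 167 = 109
byte 10: 205 xor  30 = 211
byte 11: 202 xor 135 =  77
byte 12: 251 xor  48 = 203

87e5229d413758cb5c6dd34dcb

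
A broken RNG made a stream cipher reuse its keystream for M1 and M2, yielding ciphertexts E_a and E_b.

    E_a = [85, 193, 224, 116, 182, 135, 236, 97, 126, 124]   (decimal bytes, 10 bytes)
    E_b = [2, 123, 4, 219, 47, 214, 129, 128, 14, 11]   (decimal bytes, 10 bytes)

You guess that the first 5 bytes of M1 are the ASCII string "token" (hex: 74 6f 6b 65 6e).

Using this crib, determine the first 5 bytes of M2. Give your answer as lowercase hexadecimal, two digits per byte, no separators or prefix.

First, E_a ⊕ E_b = (M1 ⊕ K) ⊕ (M2 ⊕ K) = M1 ⊕ M2, so the key drops out. Then M2 = (M1 ⊕ M2) ⊕ M1 over the first 5 bytes.
byte 0: (55 ⊕ 02) ⊕ 74 = 57 ⊕ 74 = 23
byte 1: (c1 ⊕ 7b) ⊕ 6f = ba ⊕ 6f = d5
byte 2: (e0 ⊕ 04) ⊕ 6b = e4 ⊕ 6b = 8f
byte 3: (74 ⊕ db) ⊕ 65 = af ⊕ 65 = ca
byte 4: (b6 ⊕ 2f) ⊕ 6e = 99 ⊕ 6e = f7

23d58fcaf7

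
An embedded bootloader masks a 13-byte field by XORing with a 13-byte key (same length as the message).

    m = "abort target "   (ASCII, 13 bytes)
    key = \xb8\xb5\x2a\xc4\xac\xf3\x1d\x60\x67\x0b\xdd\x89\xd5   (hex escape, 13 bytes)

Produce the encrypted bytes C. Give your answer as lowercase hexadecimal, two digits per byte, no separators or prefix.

d9d745b6d8d36901156cb8fdf5

XOR is its own inverse, so applying the key byte-wise gives the result directly.
byte 0: 61 ^ b8 = d9
byte 1: 62 ^ b5 = d7
byte 2: 6f ^ 2a = 45
byte 3: 72 ^ c4 = b6
byte 4: 74 ^ ac = d8
byte 5: 20 ^ f3 = d3
byte 6: 74 ^ 1d = 69
byte 7: 61 ^ 60 = 01
byte 8: 72 ^ 67 = 15
byte 9: 67 ^ 0b = 6c
byte 10: 65 ^ dd = b8
byte 11: 74 ^ 89 = fd
byte 12: 20 ^ d5 = f5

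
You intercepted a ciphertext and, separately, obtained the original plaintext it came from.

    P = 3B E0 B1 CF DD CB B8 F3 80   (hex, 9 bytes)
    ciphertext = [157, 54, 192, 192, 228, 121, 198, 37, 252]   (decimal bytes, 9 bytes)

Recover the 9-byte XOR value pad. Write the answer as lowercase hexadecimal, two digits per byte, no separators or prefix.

Since ciphertext = P ⊕ pad, XORing both sides with P gives pad = P ⊕ ciphertext.
3b ⊕ 9d = a6
e0 ⊕ 36 = d6
b1 ⊕ c0 = 71
cf ⊕ c0 = 0f
dd ⊕ e4 = 39
cb ⊕ 79 = b2
b8 ⊕ c6 = 7e
f3 ⊕ 25 = d6
80 ⊕ fc = 7c

a6d6710f39b27ed67c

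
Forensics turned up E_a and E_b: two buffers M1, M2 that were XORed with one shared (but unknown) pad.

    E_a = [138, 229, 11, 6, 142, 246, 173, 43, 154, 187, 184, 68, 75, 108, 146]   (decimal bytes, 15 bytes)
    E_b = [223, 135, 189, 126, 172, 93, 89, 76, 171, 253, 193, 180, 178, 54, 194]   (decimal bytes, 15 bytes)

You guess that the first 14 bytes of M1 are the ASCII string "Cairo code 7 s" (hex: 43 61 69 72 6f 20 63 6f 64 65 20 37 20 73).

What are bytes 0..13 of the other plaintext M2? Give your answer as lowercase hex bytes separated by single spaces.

16 03 df 0a 4d 8b 97 08 55 23 59 c7 d9 29

First, E_a ⊕ E_b = (M1 ⊕ K) ⊕ (M2 ⊕ K) = M1 ⊕ M2, so the key drops out. Then M2 = (M1 ⊕ M2) ⊕ M1 over the first 14 bytes.
byte 0: (8a xor df) xor 43 = 55 xor 43 = 16
byte 1: (e5 xor 87) xor 61 = 62 xor 61 = 03
byte 2: (0b xor bd) xor 69 = b6 xor 69 = df
byte 3: (06 xor 7e) xor 72 = 78 xor 72 = 0a
byte 4: (8e xor ac) xor 6f = 22 xor 6f = 4d
byte 5: (f6 xor 5d) xor 20 = ab xor 20 = 8b
byte 6: (ad xor 59) xor 63 = f4 xor 63 = 97
byte 7: (2b xor 4c) xor 6f = 67 xor 6f = 08
byte 8: (9a xor ab) xor 64 = 31 xor 64 = 55
byte 9: (bb xor fd) xor 65 = 46 xor 65 = 23
byte 10: (b8 xor c1) xor 20 = 79 xor 20 = 59
byte 11: (44 xor b4) xor 37 = f0 xor 37 = c7
byte 12: (4b xor b2) xor 20 = f9 xor 20 = d9
byte 13: (6c xor 36) xor 73 = 5a xor 73 = 29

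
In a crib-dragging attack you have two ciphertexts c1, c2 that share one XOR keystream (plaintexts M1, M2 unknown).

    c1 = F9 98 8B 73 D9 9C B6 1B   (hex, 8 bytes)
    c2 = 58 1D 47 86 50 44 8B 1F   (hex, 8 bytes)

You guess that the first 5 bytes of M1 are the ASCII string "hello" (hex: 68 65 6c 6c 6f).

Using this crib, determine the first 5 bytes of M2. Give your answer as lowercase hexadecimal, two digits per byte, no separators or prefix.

c9e0a099e6

First, c1 ⊕ c2 = (M1 ⊕ K) ⊕ (M2 ⊕ K) = M1 ⊕ M2, so the key drops out. Then M2 = (M1 ⊕ M2) ⊕ M1 over the first 5 bytes.
byte 0: (f9 ^ 58) ^ 68 = a1 ^ 68 = c9
byte 1: (98 ^ 1d) ^ 65 = 85 ^ 65 = e0
byte 2: (8b ^ 47) ^ 6c = cc ^ 6c = a0
byte 3: (73 ^ 86) ^ 6c = f5 ^ 6c = 99
byte 4: (d9 ^ 50) ^ 6f = 89 ^ 6f = e6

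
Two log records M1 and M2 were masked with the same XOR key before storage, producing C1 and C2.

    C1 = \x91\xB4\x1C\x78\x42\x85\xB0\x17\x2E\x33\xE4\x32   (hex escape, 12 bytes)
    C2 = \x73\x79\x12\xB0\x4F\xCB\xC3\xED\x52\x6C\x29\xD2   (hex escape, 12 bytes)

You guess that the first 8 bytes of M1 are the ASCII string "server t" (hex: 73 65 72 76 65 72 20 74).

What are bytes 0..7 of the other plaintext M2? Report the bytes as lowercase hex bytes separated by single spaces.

First, C1 ⊕ C2 = (M1 ⊕ K) ⊕ (M2 ⊕ K) = M1 ⊕ M2, so the key drops out. Then M2 = (M1 ⊕ M2) ⊕ M1 over the first 8 bytes.
byte 0: (91 ^ 73) ^ 73 = e2 ^ 73 = 91
byte 1: (b4 ^ 79) ^ 65 = cd ^ 65 = a8
byte 2: (1c ^ 12) ^ 72 = 0e ^ 72 = 7c
byte 3: (78 ^ b0) ^ 76 = c8 ^ 76 = be
byte 4: (42 ^ 4f) ^ 65 = 0d ^ 65 = 68
byte 5: (85 ^ cb) ^ 72 = 4e ^ 72 = 3c
byte 6: (b0 ^ c3) ^ 20 = 73 ^ 20 = 53
byte 7: (17 ^ ed) ^ 74 = fa ^ 74 = 8e

91 a8 7c be 68 3c 53 8e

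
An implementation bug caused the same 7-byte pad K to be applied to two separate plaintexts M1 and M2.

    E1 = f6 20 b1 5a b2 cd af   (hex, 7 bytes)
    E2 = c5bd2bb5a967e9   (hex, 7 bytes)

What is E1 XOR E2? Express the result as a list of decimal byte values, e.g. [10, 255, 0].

[51, 157, 154, 239, 27, 170, 70]

E1 ⊕ E2 = (M1 ⊕ K) ⊕ (M2 ⊕ K) = M1 ⊕ M2 — the shared key cancels under XOR.
11110110 ⊕ 11000101 = 00110011
00100000 ⊕ 10111101 = 10011101
10110001 ⊕ 00101011 = 10011010
01011010 ⊕ 10110101 = 11101111
10110010 ⊕ 10101001 = 00011011
11001101 ⊕ 01100111 = 10101010
10101111 ⊕ 11101001 = 01000110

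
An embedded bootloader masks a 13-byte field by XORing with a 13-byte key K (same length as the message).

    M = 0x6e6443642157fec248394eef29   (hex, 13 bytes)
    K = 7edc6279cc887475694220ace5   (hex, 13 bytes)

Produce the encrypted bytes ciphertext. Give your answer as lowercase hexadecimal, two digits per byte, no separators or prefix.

01101110 XOR 01111110 = 00010000
01100100 XOR 11011100 = 10111000
01000011 XOR 01100010 = 00100001
01100100 XOR 01111001 = 00011101
00100001 XOR 11001100 = 11101101
01010111 XOR 10001000 = 11011111
11111110 XOR 01110100 = 10001010
11000010 XOR 01110101 = 10110111
01001000 XOR 01101001 = 00100001
00111001 XOR 01000010 = 01111011
01001110 XOR 00100000 = 01101110
11101111 XOR 10101100 = 01000011
00101001 XOR 11100101 = 11001100

10b8211deddf8ab7217b6e43cc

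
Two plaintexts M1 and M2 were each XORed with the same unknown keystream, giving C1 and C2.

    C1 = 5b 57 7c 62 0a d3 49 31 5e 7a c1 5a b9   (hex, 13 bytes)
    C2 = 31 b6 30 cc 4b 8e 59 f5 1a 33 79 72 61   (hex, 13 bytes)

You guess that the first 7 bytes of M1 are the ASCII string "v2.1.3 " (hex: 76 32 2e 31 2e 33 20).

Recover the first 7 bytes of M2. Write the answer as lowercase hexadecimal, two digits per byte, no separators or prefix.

1cd3629f6f6e30

First, C1 ⊕ C2 = (M1 ⊕ K) ⊕ (M2 ⊕ K) = M1 ⊕ M2, so the key drops out. Then M2 = (M1 ⊕ M2) ⊕ M1 over the first 7 bytes.
byte 0: (5b XOR 31) XOR 76 = 6a XOR 76 = 1c
byte 1: (57 XOR b6) XOR 32 = e1 XOR 32 = d3
byte 2: (7c XOR 30) XOR 2e = 4c XOR 2e = 62
byte 3: (62 XOR cc) XOR 31 = ae XOR 31 = 9f
byte 4: (0a XOR 4b) XOR 2e = 41 XOR 2e = 6f
byte 5: (d3 XOR 8e) XOR 33 = 5d XOR 33 = 6e
byte 6: (49 XOR 59) XOR 20 = 10 XOR 20 = 30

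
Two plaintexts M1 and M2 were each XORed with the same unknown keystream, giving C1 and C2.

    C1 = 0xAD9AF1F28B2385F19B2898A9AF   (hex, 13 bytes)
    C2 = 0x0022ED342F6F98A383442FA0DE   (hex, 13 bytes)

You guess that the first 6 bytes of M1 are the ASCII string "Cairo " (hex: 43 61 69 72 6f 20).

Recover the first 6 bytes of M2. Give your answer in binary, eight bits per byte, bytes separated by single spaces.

11101110 11011001 01110101 10110100 11001011 01101100

First, C1 ⊕ C2 = (M1 ⊕ K) ⊕ (M2 ⊕ K) = M1 ⊕ M2, so the key drops out. Then M2 = (M1 ⊕ M2) ⊕ M1 over the first 6 bytes.
byte 0: (ad ^ 00) ^ 43 = ad ^ 43 = ee
byte 1: (9a ^ 22) ^ 61 = b8 ^ 61 = d9
byte 2: (f1 ^ ed) ^ 69 = 1c ^ 69 = 75
byte 3: (f2 ^ 34) ^ 72 = c6 ^ 72 = b4
byte 4: (8b ^ 2f) ^ 6f = a4 ^ 6f = cb
byte 5: (23 ^ 6f) ^ 20 = 4c ^ 20 = 6c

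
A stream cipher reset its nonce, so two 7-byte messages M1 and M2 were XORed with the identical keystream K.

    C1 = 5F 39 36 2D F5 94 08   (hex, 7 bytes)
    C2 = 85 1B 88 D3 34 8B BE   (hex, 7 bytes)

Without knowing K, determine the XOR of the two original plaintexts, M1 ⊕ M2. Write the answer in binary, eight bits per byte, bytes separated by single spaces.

C1 ⊕ C2 = (M1 ⊕ K) ⊕ (M2 ⊕ K) = M1 ⊕ M2 — the shared key cancels under XOR.
5f XOR 85 = da
39 XOR 1b = 22
36 XOR 88 = be
2d XOR d3 = fe
f5 XOR 34 = c1
94 XOR 8b = 1f
08 XOR be = b6

11011010 00100010 10111110 11111110 11000001 00011111 10110110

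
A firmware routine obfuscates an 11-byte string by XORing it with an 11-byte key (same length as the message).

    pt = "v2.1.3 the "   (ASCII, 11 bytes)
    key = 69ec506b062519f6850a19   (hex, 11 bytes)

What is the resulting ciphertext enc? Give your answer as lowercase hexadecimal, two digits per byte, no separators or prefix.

1fde7e5a28163982ed6f39

XOR is its own inverse, so applying the key byte-wise gives the result directly.
byte 0: 01110110 ⊕ 01101001 = 00011111
byte 1: 00110010 ⊕ 11101100 = 11011110
byte 2: 00101110 ⊕ 01010000 = 01111110
byte 3: 00110001 ⊕ 01101011 = 01011010
byte 4: 00101110 ⊕ 00000110 = 00101000
byte 5: 00110011 ⊕ 00100101 = 00010110
byte 6: 00100000 ⊕ 00011001 = 00111001
byte 7: 01110100 ⊕ 11110110 = 10000010
byte 8: 01101000 ⊕ 10000101 = 11101101
byte 9: 01100101 ⊕ 00001010 = 01101111
byte 10: 00100000 ⊕ 00011001 = 00111001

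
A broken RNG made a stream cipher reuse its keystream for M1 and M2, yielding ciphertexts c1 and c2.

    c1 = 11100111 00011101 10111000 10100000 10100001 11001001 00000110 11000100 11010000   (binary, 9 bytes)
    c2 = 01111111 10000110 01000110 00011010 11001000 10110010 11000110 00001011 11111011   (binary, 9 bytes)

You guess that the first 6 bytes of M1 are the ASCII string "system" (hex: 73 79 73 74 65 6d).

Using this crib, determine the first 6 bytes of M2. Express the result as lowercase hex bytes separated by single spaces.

eb e2 8d ce 0c 16

First, c1 ⊕ c2 = (M1 ⊕ K) ⊕ (M2 ⊕ K) = M1 ⊕ M2, so the key drops out. Then M2 = (M1 ⊕ M2) ⊕ M1 over the first 6 bytes.
byte 0: (e7 XOR 7f) XOR 73 = 98 XOR 73 = eb
byte 1: (1d XOR 86) XOR 79 = 9b XOR 79 = e2
byte 2: (b8 XOR 46) XOR 73 = fe XOR 73 = 8d
byte 3: (a0 XOR 1a) XOR 74 = ba XOR 74 = ce
byte 4: (a1 XOR c8) XOR 65 = 69 XOR 65 = 0c
byte 5: (c9 XOR b2) XOR 6d = 7b XOR 6d = 16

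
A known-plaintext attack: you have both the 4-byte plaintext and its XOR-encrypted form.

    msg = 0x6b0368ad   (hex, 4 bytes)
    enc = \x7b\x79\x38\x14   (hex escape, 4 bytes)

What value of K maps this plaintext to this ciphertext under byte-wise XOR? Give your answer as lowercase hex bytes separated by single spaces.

10 7a 50 b9

Since enc = msg ⊕ K, XORing both sides with msg gives K = msg ⊕ enc.
6b xor 7b = 10
03 xor 79 = 7a
68 xor 38 = 50
ad xor 14 = b9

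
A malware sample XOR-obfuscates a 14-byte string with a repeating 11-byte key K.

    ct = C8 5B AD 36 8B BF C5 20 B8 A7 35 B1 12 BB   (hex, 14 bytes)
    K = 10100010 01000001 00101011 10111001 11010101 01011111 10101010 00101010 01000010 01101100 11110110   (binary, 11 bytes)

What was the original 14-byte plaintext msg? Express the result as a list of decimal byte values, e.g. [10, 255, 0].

The 11-byte key repeats, so the effective keystream is a2 41 2b b9 d5 5f aa 2a 42 6c f6 a2 41 2b.
byte 0: c8 XOR a2 = 6a
byte 1: 5b XOR 41 = 1a
byte 2: ad XOR 2b = 86
byte 3: 36 XOR b9 = 8f
byte 4: 8b XOR d5 = 5e
byte 5: bf XOR 5f = e0
byte 6: c5 XOR aa = 6f
byte 7: 20 XOR 2a = 0a
byte 8: b8 XOR 42 = fa
byte 9: a7 XOR 6c = cb
byte 10: 35 XOR f6 = c3
byte 11: b1 XOR a2 = 13
byte 12: 12 XOR 41 = 53
byte 13: bb XOR 2b = 90

[106, 26, 134, 143, 94, 224, 111, 10, 250, 203, 195, 19, 83, 144]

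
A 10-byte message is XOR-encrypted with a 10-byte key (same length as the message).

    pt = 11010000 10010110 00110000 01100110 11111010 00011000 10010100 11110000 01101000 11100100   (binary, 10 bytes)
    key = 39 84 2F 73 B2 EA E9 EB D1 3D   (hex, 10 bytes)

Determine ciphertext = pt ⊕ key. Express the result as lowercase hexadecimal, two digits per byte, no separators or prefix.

e9121f1548f27d1bb9d9

byte 0: d0 ^ 39 = e9
byte 1: 96 ^ 84 = 12
byte 2: 30 ^ 2f = 1f
byte 3: 66 ^ 73 = 15
byte 4: fa ^ b2 = 48
byte 5: 18 ^ ea = f2
byte 6: 94 ^ e9 = 7d
byte 7: f0 ^ eb = 1b
byte 8: 68 ^ d1 = b9
byte 9: e4 ^ 3d = d9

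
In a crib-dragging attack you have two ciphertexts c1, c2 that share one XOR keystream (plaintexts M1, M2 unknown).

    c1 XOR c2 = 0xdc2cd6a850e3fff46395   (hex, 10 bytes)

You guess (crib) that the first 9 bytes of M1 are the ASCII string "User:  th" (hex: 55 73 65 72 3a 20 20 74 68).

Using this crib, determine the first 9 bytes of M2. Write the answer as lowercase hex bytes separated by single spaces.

Since c1 ⊕ c2 = M1 ⊕ M2, XORing with the guessed M1 bytes yields the corresponding M2 bytes: M2 = (c1 ⊕ c2) ⊕ M1.
byte 0: dc ⊕ 55 = 89
byte 1: 2c ⊕ 73 = 5f
byte 2: d6 ⊕ 65 = b3
byte 3: a8 ⊕ 72 = da
byte 4: 50 ⊕ 3a = 6a
byte 5: e3 ⊕ 20 = c3
byte 6: ff ⊕ 20 = df
byte 7: f4 ⊕ 74 = 80
byte 8: 63 ⊕ 68 = 0b

89 5f b3 da 6a c3 df 80 0b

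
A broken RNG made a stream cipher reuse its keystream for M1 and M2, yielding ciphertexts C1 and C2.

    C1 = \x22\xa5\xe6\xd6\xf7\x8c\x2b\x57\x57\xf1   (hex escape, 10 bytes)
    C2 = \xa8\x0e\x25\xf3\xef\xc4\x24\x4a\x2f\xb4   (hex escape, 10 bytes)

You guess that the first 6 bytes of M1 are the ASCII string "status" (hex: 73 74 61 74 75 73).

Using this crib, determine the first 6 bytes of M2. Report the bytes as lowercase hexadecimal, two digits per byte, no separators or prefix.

First, C1 ⊕ C2 = (M1 ⊕ K) ⊕ (M2 ⊕ K) = M1 ⊕ M2, so the key drops out. Then M2 = (M1 ⊕ M2) ⊕ M1 over the first 6 bytes.
byte 0: (22 ^ a8) ^ 73 = 8a ^ 73 = f9
byte 1: (a5 ^ 0e) ^ 74 = ab ^ 74 = df
byte 2: (e6 ^ 25) ^ 61 = c3 ^ 61 = a2
byte 3: (d6 ^ f3) ^ 74 = 25 ^ 74 = 51
byte 4: (f7 ^ ef) ^ 75 = 18 ^ 75 = 6d
byte 5: (8c ^ c4) ^ 73 = 48 ^ 73 = 3b

f9dfa2516d3b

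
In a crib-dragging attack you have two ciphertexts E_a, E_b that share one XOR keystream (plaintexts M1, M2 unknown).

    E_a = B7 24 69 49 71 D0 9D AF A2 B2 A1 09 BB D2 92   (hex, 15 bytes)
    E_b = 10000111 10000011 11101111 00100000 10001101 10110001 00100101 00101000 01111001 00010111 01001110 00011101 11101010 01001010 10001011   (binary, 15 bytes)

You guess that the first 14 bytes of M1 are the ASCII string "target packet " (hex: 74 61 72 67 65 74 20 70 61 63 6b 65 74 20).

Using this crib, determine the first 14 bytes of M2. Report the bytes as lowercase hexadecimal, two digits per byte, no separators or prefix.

First, E_a ⊕ E_b = (M1 ⊕ K) ⊕ (M2 ⊕ K) = M1 ⊕ M2, so the key drops out. Then M2 = (M1 ⊕ M2) ⊕ M1 over the first 14 bytes.
byte 0: (b7 ^ 87) ^ 74 = 30 ^ 74 = 44
byte 1: (24 ^ 83) ^ 61 = a7 ^ 61 = c6
byte 2: (69 ^ ef) ^ 72 = 86 ^ 72 = f4
byte 3: (49 ^ 20) ^ 67 = 69 ^ 67 = 0e
byte 4: (71 ^ 8d) ^ 65 = fc ^ 65 = 99
byte 5: (d0 ^ b1) ^ 74 = 61 ^ 74 = 15
byte 6: (9d ^ 25) ^ 20 = b8 ^ 20 = 98
byte 7: (af ^ 28) ^ 70 = 87 ^ 70 = f7
byte 8: (a2 ^ 79) ^ 61 = db ^ 61 = ba
byte 9: (b2 ^ 17) ^ 63 = a5 ^ 63 = c6
byte 10: (a1 ^ 4e) ^ 6b = ef ^ 6b = 84
byte 11: (09 ^ 1d) ^ 65 = 14 ^ 65 = 71
byte 12: (bb ^ ea) ^ 74 = 51 ^ 74 = 25
byte 13: (d2 ^ 4a) ^ 20 = 98 ^ 20 = b8

44c6f40e991598f7bac6847125b8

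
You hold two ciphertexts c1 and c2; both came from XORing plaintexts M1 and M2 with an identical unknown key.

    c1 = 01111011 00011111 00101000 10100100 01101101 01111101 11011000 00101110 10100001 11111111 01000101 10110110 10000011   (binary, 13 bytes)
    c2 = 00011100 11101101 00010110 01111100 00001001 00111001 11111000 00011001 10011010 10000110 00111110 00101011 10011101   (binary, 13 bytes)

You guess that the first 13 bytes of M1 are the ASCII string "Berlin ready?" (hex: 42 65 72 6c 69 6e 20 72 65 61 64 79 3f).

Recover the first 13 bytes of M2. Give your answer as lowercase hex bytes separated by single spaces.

First, c1 ⊕ c2 = (M1 ⊕ K) ⊕ (M2 ⊕ K) = M1 ⊕ M2, so the key drops out. Then M2 = (M1 ⊕ M2) ⊕ M1 over the first 13 bytes.
byte 0: (7b xor 1c) xor 42 = 67 xor 42 = 25
byte 1: (1f xor ed) xor 65 = f2 xor 65 = 97
byte 2: (28 xor 16) xor 72 = 3e xor 72 = 4c
byte 3: (a4 xor 7c) xor 6c = d8 xor 6c = b4
byte 4: (6d xor 09) xor 69 = 64 xor 69 = 0d
byte 5: (7d xor 39) xor 6e = 44 xor 6e = 2a
byte 6: (d8 xor f8) xor 20 = 20 xor 20 = 00
byte 7: (2e xor 19) xor 72 = 37 xor 72 = 45
byte 8: (a1 xor 9a) xor 65 = 3b xor 65 = 5e
byte 9: (ff xor 86) xor 61 = 79 xor 61 = 18
byte 10: (45 xor 3e) xor 64 = 7b xor 64 = 1f
byte 11: (b6 xor 2b) xor 79 = 9d xor 79 = e4
byte 12: (83 xor 9d) xor 3f = 1e xor 3f = 21

25 97 4c b4 0d 2a 00 45 5e 18 1f e4 21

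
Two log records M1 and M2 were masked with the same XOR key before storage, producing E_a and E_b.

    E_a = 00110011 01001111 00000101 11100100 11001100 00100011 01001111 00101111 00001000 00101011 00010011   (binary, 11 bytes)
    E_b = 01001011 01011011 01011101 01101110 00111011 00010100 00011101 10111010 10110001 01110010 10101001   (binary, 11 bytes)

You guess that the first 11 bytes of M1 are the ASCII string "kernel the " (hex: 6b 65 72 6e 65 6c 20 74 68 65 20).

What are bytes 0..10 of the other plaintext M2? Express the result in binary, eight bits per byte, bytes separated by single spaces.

00010011 01110001 00101010 11100100 10010010 01011011 01110010 11100001 11010001 00111100 10011010

First, E_a ⊕ E_b = (M1 ⊕ K) ⊕ (M2 ⊕ K) = M1 ⊕ M2, so the key drops out. Then M2 = (M1 ⊕ M2) ⊕ M1 over the first 11 bytes.
byte 0: (33 ⊕ 4b) ⊕ 6b = 78 ⊕ 6b = 13
byte 1: (4f ⊕ 5b) ⊕ 65 = 14 ⊕ 65 = 71
byte 2: (05 ⊕ 5d) ⊕ 72 = 58 ⊕ 72 = 2a
byte 3: (e4 ⊕ 6e) ⊕ 6e = 8a ⊕ 6e = e4
byte 4: (cc ⊕ 3b) ⊕ 65 = f7 ⊕ 65 = 92
byte 5: (23 ⊕ 14) ⊕ 6c = 37 ⊕ 6c = 5b
byte 6: (4f ⊕ 1d) ⊕ 20 = 52 ⊕ 20 = 72
byte 7: (2f ⊕ ba) ⊕ 74 = 95 ⊕ 74 = e1
byte 8: (08 ⊕ b1) ⊕ 68 = b9 ⊕ 68 = d1
byte 9: (2b ⊕ 72) ⊕ 65 = 59 ⊕ 65 = 3c
byte 10: (13 ⊕ a9) ⊕ 20 = ba ⊕ 20 = 9a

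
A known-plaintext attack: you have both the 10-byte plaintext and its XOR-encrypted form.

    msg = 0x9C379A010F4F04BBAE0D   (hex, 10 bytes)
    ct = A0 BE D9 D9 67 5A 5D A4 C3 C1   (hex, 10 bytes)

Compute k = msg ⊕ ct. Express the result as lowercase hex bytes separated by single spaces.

3c 89 43 d8 68 15 59 1f 6d cc

Since ct = msg ⊕ k, XORing both sides with msg gives k = msg ⊕ ct.
9c ^ a0 = 3c
37 ^ be = 89
9a ^ d9 = 43
01 ^ d9 = d8
0f ^ 67 = 68
4f ^ 5a = 15
04 ^ 5d = 59
bb ^ a4 = 1f
ae ^ c3 = 6d
0d ^ c1 = cc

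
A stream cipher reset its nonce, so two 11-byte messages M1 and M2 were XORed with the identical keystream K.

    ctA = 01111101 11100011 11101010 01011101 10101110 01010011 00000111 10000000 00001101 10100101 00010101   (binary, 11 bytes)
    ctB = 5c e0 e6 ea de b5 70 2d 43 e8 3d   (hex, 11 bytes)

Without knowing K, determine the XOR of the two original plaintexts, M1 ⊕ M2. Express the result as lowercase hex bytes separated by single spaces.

21 03 0c b7 70 e6 77 ad 4e 4d 28

ctA ⊕ ctB = (M1 ⊕ K) ⊕ (M2 ⊕ K) = M1 ⊕ M2 — the shared key cancels under XOR.
byte 0: 01111101 xor 01011100 = 00100001
byte 1: 11100011 xor 11100000 = 00000011
byte 2: 11101010 xor 11100110 = 00001100
byte 3: 01011101 xor 11101010 = 10110111
byte 4: 10101110 xor 11011110 = 01110000
byte 5: 01010011 xor 10110101 = 11100110
byte 6: 00000111 xor 01110000 = 01110111
byte 7: 10000000 xor 00101101 = 10101101
byte 8: 00001101 xor 01000011 = 01001110
byte 9: 10100101 xor 11101000 = 01001101
byte 10: 00010101 xor 00111101 = 00101000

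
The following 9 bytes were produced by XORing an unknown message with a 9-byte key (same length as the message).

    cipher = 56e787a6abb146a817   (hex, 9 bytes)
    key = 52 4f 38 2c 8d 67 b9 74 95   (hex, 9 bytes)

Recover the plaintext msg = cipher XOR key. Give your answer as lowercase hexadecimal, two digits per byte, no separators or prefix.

01010110 XOR 01010010 = 00000100
11100111 XOR 01001111 = 10101000
10000111 XOR 00111000 = 10111111
10100110 XOR 00101100 = 10001010
10101011 XOR 10001101 = 00100110
10110001 XOR 01100111 = 11010110
01000110 XOR 10111001 = 11111111
10101000 XOR 01110100 = 11011100
00010111 XOR 10010101 = 10000010

04a8bf8a26d6ffdc82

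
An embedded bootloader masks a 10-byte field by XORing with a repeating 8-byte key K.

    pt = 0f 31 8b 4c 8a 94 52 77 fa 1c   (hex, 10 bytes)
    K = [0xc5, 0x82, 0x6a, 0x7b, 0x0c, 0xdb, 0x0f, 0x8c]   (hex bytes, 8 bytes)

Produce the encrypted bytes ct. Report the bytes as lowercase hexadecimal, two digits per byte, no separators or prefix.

The 8-byte key repeats, so the effective keystream is c5 82 6a 7b 0c db 0f 8c c5 82.
byte 0: 0f ^ c5 = ca
byte 1: 31 ^ 82 = b3
byte 2: 8b ^ 6a = e1
byte 3: 4c ^ 7b = 37
byte 4: 8a ^ 0c = 86
byte 5: 94 ^ db = 4f
byte 6: 52 ^ 0f = 5d
byte 7: 77 ^ 8c = fb
byte 8: fa ^ c5 = 3f
byte 9: 1c ^ 82 = 9e

cab3e137864f5dfb3f9e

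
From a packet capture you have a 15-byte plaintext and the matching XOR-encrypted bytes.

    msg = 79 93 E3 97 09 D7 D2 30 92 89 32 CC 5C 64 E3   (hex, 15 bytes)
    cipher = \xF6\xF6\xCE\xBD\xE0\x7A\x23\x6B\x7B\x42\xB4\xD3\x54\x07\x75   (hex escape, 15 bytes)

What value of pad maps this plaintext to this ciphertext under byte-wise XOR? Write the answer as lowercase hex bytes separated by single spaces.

Since cipher = msg ⊕ pad, XORing both sides with msg gives pad = msg ⊕ cipher.
121 ^ 246 = 143
147 ^ 246 = 101
227 ^ 206 =  45
151 ^ 189 =  42
  9 ^ 224 = 233
215 ^ 122 = 173
210 ^  35 = 241
 48 ^ 107 =  91
146 ^ 123 = 233
137 ^  66 = 203
 50 ^ 180 = 134
204 ^ 211 =  31
 92 ^  84 =   8
100 ^   7 =  99
227 ^ 117 = 150

8f 65 2d 2a e9 ad f1 5b e9 cb 86 1f 08 63 96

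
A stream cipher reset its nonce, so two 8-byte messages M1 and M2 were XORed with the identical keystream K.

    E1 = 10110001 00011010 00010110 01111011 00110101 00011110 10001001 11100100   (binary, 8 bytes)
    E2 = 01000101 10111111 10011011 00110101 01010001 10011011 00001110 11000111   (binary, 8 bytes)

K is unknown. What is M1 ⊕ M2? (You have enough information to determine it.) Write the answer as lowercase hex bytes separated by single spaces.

f4 a5 8d 4e 64 85 87 23

E1 ⊕ E2 = (M1 ⊕ K) ⊕ (M2 ⊕ K) = M1 ⊕ M2 — the shared key cancels under XOR.
byte 0: b1 ^ 45 = f4
byte 1: 1a ^ bf = a5
byte 2: 16 ^ 9b = 8d
byte 3: 7b ^ 35 = 4e
byte 4: 35 ^ 51 = 64
byte 5: 1e ^ 9b = 85
byte 6: 89 ^ 0e = 87
byte 7: e4 ^ c7 = 23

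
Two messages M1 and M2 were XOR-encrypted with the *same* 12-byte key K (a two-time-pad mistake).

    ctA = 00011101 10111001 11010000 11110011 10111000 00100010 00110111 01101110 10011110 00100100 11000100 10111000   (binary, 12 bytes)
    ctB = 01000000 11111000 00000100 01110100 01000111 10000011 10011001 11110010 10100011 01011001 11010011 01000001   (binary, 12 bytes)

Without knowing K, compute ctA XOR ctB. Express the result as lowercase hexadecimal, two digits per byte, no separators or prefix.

ctA ⊕ ctB = (M1 ⊕ K) ⊕ (M2 ⊕ K) = M1 ⊕ M2 — the shared key cancels under XOR.
1d ⊕ 40 = 5d
b9 ⊕ f8 = 41
d0 ⊕ 04 = d4
f3 ⊕ 74 = 87
b8 ⊕ 47 = ff
22 ⊕ 83 = a1
37 ⊕ 99 = ae
6e ⊕ f2 = 9c
9e ⊕ a3 = 3d
24 ⊕ 59 = 7d
c4 ⊕ d3 = 17
b8 ⊕ 41 = f9

5d41d487ffa1ae9c3d7d17f9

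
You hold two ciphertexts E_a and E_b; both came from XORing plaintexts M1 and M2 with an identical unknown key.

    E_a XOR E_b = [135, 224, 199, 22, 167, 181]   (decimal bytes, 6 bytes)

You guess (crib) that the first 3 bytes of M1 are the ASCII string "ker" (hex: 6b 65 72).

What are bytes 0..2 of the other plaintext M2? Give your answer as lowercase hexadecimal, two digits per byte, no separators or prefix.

ec85b5

Since E_a ⊕ E_b = M1 ⊕ M2, XORing with the guessed M1 bytes yields the corresponding M2 bytes: M2 = (E_a ⊕ E_b) ⊕ M1.
87 xor 6b = ec
e0 xor 65 = 85
c7 xor 72 = b5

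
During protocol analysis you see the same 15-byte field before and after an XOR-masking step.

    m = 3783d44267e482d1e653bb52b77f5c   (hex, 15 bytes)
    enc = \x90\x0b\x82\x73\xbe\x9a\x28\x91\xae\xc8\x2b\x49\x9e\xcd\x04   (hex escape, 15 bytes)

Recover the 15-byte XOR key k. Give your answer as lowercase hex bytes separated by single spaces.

Since enc = m ⊕ k, XORing both sides with m gives k = m ⊕ enc.
37 xor 90 = a7
83 xor 0b = 88
d4 xor 82 = 56
42 xor 73 = 31
67 xor be = d9
e4 xor 9a = 7e
82 xor 28 = aa
d1 xor 91 = 40
e6 xor ae = 48
53 xor c8 = 9b
bb xor 2b = 90
52 xor 49 = 1b
b7 xor 9e = 29
7f xor cd = b2
5c xor 04 = 58

a7 88 56 31 d9 7e aa 40 48 9b 90 1b 29 b2 58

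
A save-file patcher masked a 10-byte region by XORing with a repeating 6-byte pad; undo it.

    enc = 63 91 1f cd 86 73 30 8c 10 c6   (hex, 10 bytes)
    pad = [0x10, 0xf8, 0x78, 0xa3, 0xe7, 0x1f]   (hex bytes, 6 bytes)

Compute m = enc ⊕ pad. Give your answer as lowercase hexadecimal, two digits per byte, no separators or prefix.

The 6-byte key repeats, so the effective keystream is 10 f8 78 a3 e7 1f 10 f8 78 a3.
byte 0: 63 xor 10 = 73
byte 1: 91 xor f8 = 69
byte 2: 1f xor 78 = 67
byte 3: cd xor a3 = 6e
byte 4: 86 xor e7 = 61
byte 5: 73 xor 1f = 6c
byte 6: 30 xor 10 = 20
byte 7: 8c xor f8 = 74
byte 8: 10 xor 78 = 68
byte 9: c6 xor a3 = 65

7369676e616c20746865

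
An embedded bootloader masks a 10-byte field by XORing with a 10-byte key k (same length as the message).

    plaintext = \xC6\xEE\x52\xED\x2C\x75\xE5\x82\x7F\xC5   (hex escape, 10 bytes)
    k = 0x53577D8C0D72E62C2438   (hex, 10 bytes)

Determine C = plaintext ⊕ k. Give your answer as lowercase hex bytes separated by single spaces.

XOR is its own inverse, so applying the key byte-wise gives the result directly.
byte 0: c6 ^ 53 = 95
byte 1: ee ^ 57 = b9
byte 2: 52 ^ 7d = 2f
byte 3: ed ^ 8c = 61
byte 4: 2c ^ 0d = 21
byte 5: 75 ^ 72 = 07
byte 6: e5 ^ e6 = 03
byte 7: 82 ^ 2c = ae
byte 8: 7f ^ 24 = 5b
byte 9: c5 ^ 38 = fd

95 b9 2f 61 21 07 03 ae 5b fd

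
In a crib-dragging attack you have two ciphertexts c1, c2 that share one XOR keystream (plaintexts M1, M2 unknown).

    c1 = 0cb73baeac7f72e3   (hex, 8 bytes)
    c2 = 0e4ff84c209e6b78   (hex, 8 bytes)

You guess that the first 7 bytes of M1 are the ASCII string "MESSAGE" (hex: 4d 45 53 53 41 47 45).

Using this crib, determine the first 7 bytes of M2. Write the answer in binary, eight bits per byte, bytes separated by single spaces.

First, c1 ⊕ c2 = (M1 ⊕ K) ⊕ (M2 ⊕ K) = M1 ⊕ M2, so the key drops out. Then M2 = (M1 ⊕ M2) ⊕ M1 over the first 7 bytes.
byte 0: (0c xor 0e) xor 4d = 02 xor 4d = 4f
byte 1: (b7 xor 4f) xor 45 = f8 xor 45 = bd
byte 2: (3b xor f8) xor 53 = c3 xor 53 = 90
byte 3: (ae xor 4c) xor 53 = e2 xor 53 = b1
byte 4: (ac xor 20) xor 41 = 8c xor 41 = cd
byte 5: (7f xor 9e) xor 47 = e1 xor 47 = a6
byte 6: (72 xor 6b) xor 45 = 19 xor 45 = 5c

01001111 10111101 10010000 10110001 11001101 10100110 01011100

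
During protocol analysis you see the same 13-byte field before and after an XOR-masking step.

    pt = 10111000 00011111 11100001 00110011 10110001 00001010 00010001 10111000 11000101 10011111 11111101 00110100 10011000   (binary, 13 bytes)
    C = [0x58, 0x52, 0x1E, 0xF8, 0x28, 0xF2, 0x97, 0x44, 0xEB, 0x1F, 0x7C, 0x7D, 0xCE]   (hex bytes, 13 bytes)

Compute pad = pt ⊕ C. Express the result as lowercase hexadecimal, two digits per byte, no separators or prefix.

Since C = pt ⊕ pad, XORing both sides with pt gives pad = pt ⊕ C.
b8 ^ 58 = e0
1f ^ 52 = 4d
e1 ^ 1e = ff
33 ^ f8 = cb
b1 ^ 28 = 99
0a ^ f2 = f8
11 ^ 97 = 86
b8 ^ 44 = fc
c5 ^ eb = 2e
9f ^ 1f = 80
fd ^ 7c = 81
34 ^ 7d = 49
98 ^ ce = 56

e04dffcb99f886fc2e80814956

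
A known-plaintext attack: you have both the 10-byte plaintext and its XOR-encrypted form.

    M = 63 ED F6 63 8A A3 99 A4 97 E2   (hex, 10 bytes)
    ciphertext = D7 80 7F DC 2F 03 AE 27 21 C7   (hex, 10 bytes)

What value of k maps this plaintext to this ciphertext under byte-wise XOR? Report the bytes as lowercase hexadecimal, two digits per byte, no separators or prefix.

Since ciphertext = M ⊕ k, XORing both sides with M gives k = M ⊕ ciphertext.
byte 0: 63 ⊕ d7 = b4
byte 1: ed ⊕ 80 = 6d
byte 2: f6 ⊕ 7f = 89
byte 3: 63 ⊕ dc = bf
byte 4: 8a ⊕ 2f = a5
byte 5: a3 ⊕ 03 = a0
byte 6: 99 ⊕ ae = 37
byte 7: a4 ⊕ 27 = 83
byte 8: 97 ⊕ 21 = b6
byte 9: e2 ⊕ c7 = 25

b46d89bfa5a03783b625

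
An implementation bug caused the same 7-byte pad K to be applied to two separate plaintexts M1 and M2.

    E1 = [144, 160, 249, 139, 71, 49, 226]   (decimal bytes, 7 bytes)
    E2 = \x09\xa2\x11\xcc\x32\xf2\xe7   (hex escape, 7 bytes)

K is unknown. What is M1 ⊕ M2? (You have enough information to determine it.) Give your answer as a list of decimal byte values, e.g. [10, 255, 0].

[153, 2, 232, 71, 117, 195, 5]

E1 ⊕ E2 = (M1 ⊕ K) ⊕ (M2 ⊕ K) = M1 ⊕ M2 — the shared key cancels under XOR.
90 ^ 09 = 99
a0 ^ a2 = 02
f9 ^ 11 = e8
8b ^ cc = 47
47 ^ 32 = 75
31 ^ f2 = c3
e2 ^ e7 = 05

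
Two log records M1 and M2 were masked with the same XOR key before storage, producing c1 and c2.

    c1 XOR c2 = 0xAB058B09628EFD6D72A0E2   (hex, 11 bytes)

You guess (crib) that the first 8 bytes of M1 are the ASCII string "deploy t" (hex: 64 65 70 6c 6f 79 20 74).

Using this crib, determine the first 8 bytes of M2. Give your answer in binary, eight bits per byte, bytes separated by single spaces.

Since c1 ⊕ c2 = M1 ⊕ M2, XORing with the guessed M1 bytes yields the corresponding M2 bytes: M2 = (c1 ⊕ c2) ⊕ M1.
10101011 ^ 01100100 = 11001111
00000101 ^ 01100101 = 01100000
10001011 ^ 01110000 = 11111011
00001001 ^ 01101100 = 01100101
01100010 ^ 01101111 = 00001101
10001110 ^ 01111001 = 11110111
11111101 ^ 00100000 = 11011101
01101101 ^ 01110100 = 00011001

11001111 01100000 11111011 01100101 00001101 11110111 11011101 00011001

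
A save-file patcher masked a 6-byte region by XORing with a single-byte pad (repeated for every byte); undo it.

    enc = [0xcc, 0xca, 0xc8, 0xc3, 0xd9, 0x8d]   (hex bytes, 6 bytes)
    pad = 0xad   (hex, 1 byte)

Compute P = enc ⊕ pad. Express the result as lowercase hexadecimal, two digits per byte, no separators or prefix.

The 1-byte key repeats, so the effective keystream is ad ad ad ad ad ad.
byte 0: 11001100 ⊕ 10101101 = 01100001
byte 1: 11001010 ⊕ 10101101 = 01100111
byte 2: 11001000 ⊕ 10101101 = 01100101
byte 3: 11000011 ⊕ 10101101 = 01101110
byte 4: 11011001 ⊕ 10101101 = 01110100
byte 5: 10001101 ⊕ 10101101 = 00100000

6167656e7420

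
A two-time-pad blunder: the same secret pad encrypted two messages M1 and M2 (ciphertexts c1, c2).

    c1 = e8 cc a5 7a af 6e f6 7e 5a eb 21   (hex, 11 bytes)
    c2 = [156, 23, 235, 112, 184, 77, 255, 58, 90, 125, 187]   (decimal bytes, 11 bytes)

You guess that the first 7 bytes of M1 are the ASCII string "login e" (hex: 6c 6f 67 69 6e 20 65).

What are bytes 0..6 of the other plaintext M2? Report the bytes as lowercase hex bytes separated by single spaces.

18 b4 29 63 79 03 6c

First, c1 ⊕ c2 = (M1 ⊕ K) ⊕ (M2 ⊕ K) = M1 ⊕ M2, so the key drops out. Then M2 = (M1 ⊕ M2) ⊕ M1 over the first 7 bytes.
byte 0: (e8 XOR 9c) XOR 6c = 74 XOR 6c = 18
byte 1: (cc XOR 17) XOR 6f = db XOR 6f = b4
byte 2: (a5 XOR eb) XOR 67 = 4e XOR 67 = 29
byte 3: (7a XOR 70) XOR 69 = 0a XOR 69 = 63
byte 4: (af XOR b8) XOR 6e = 17 XOR 6e = 79
byte 5: (6e XOR 4d) XOR 20 = 23 XOR 20 = 03
byte 6: (f6 XOR ff) XOR 65 = 09 XOR 65 = 6c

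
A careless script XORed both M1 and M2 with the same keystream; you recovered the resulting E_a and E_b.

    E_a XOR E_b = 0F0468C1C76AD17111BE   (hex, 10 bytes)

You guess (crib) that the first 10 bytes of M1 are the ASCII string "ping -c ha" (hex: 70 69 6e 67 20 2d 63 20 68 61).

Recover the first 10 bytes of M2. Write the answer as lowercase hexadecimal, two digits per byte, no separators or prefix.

7f6d06a6e747b25179df

Since E_a ⊕ E_b = M1 ⊕ M2, XORing with the guessed M1 bytes yields the corresponding M2 bytes: M2 = (E_a ⊕ E_b) ⊕ M1.
byte 0: 0f ⊕ 70 = 7f
byte 1: 04 ⊕ 69 = 6d
byte 2: 68 ⊕ 6e = 06
byte 3: c1 ⊕ 67 = a6
byte 4: c7 ⊕ 20 = e7
byte 5: 6a ⊕ 2d = 47
byte 6: d1 ⊕ 63 = b2
byte 7: 71 ⊕ 20 = 51
byte 8: 11 ⊕ 68 = 79
byte 9: be ⊕ 61 = df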